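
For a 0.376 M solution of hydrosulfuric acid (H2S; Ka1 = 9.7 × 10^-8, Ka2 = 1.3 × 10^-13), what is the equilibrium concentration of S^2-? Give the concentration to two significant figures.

1.3 × 10^-13 M

First ionization gives [H+] ≈ [HS-] = 1.91 × 10^-4 M.
Second step: Ka2 = [H+][S^2-]/[HS-] ≈ [S^2-] (since [H+] ≈ [HS-]).
So [S^2-] ≈ Ka2.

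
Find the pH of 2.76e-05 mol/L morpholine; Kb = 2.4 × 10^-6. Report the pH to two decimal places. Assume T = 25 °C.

C4H8ONH + H2O ⇌ C4H8ONH2+ + OH-
Kb = [OH-]²/(2.76e-05 − [OH-]) = 2.4 × 10^-6
The 5% rule fails; solving [OH-]² + Kb·[OH-] − Kb·C₀ = 0 exactly:
[OH-] = [−2.4e-06 + √(2.4e-06² + 2.65e-10)]/2 = 7.03 × 10^-6 M
pOH = 5.15, so pH = 14.00 − pOH = 8.85

pH = 8.85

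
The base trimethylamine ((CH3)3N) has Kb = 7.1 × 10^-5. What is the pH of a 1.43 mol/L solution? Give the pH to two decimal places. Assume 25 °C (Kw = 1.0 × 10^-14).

pH = 12.00

(CH3)3N + H2O ⇌ (CH3)3NH+ + OH-
Kb = x²/(1.43 − x) = 7.1 × 10^-5
Since Kb ≪ C₀, x ≈ √(Kb·C₀) = 1.01 × 10^-2 M.
Check: 0.7% ionized — well under 5%, approximation valid.
pOH = −log(1.01 × 10^-2) = 2.00; pH = 14.00 − 2.00 = 12.00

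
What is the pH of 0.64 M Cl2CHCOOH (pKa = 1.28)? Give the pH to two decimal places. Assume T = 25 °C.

Cl2CHCOOH ⇌ Cl2CHCOO- + H+
Ka = 10^(−1.28) = 5.25 × 10^-2
From the ICE table, Ka = [H+]²/(0.64 − [H+]) = 5.25 × 10^-2.
[H+] is not negligible relative to C₀; solve [H+]² + 0.0525·[H+] − 0.0336 = 0.
[H+] = (−Ka + √(Ka² + 4·Ka·C₀))/2 = 1.59 × 10^-1 M
pH = −log[H+] = −log(1.59 × 10^-1) = 0.80

pH = 0.80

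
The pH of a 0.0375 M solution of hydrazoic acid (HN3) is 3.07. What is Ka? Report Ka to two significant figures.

[H+] = 10^(-3.07) = 8.51 × 10^-4 M
At equilibrium [HA] = 0.0375 − 8.51 × 10^-4 = 3.66 × 10^-2 M
Ka = [H+][A-]/[HA] = (8.51 × 10^-4)² / 3.66 × 10^-2 = 2.0 × 10^-5

Ka = 2.0 × 10^-5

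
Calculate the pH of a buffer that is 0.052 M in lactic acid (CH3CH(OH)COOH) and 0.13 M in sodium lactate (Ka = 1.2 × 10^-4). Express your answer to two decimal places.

pH = 4.32

pKa = −log(1.2 × 10^-4) = 3.921
Henderson–Hasselbalch: pH = pKa + log([CH3CH(OH)COO-]/[CH3CH(OH)COOH]) = 3.921 + log(0.13/0.052)
pH = 3.921 + (+0.398) = 4.32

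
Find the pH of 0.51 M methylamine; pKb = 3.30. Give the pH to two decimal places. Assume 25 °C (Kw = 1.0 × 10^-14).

pH = 12.20

CH3NH2 + H2O ⇌ CH3NH3+ + OH-
Kb = 10^(−3.30) = 5.01 × 10^-4
From the ICE table, Kb = x²/(0.51 − x) = 5.01 × 10^-4.
Neglecting x in the denominator: x = √(5.01 × 10^-4 × 0.51) = 1.60 × 10^-2 M
pOH = 1.80, so pH = 14.00 − pOH = 12.20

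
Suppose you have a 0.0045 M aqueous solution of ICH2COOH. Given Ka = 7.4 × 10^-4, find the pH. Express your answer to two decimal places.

pH = 2.83

ICH2COOH ⇌ ICH2COO- + H+
Ka = [H+]²/(0.0045 − [H+]) = 7.4 × 10^-4
The 5% rule fails; solving [H+]² + Ka·[H+] − Ka·C₀ = 0 exactly:
[H+] = (−Ka + √(Ka² + 4·Ka·C₀))/2 = 1.49 × 10^-3 M
pH = −log[H+] = −log(1.49 × 10^-3) = 2.83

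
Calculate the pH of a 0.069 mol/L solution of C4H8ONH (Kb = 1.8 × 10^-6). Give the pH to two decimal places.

C4H8ONH + H2O ⇌ C4H8ONH2+ + OH-
From the ICE table, Kb = [OH-]²/(0.069 − [OH-]) = 1.8 × 10^-6.
Assume [OH-] ≪ 0.069: [OH-] ≈ √(1.8 × 10^-6 × 0.069) = 3.52 × 10^-4 M
([OH-]/C₀ = 0.51% < 5%, so the approximation holds.)
pOH = 3.45, so pH = 14.00 − pOH = 10.55

pH = 10.55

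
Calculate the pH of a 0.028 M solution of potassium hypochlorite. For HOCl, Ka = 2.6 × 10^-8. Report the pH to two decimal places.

OCl- is the conjugate base of the weak acid HOCl.
Kb = Kw/Ka = 1.0×10^-14 / 2.6 × 10^-8 = 3.85 × 10^-7
From the ICE table, Kb = [OH-]²/(0.028 − [OH-]) = 3.85 × 10^-7.
Assume [OH-] ≪ 0.028: [OH-] ≈ √(3.85 × 10^-7 × 0.028) = 1.04 × 10^-4 M
pOH = −log(1.04 × 10^-4) = 3.98; pH = 14.00 − 3.98 = 10.02

pH = 10.02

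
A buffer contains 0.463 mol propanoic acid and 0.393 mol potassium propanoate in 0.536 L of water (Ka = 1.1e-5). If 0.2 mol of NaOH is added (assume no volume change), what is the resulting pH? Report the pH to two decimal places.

pH = 5.31

OH- converts CH3CH2COOH to CH3CH2COO-: CH3CH2COOH → 0.263 mol, CH3CH2COO- → 0.593 mol.
pKa = −log(1.1 × 10^-5) = 4.959
Henderson–Hasselbalch with mole ratio 0.593/0.263: pH = 4.959 + (+0.353)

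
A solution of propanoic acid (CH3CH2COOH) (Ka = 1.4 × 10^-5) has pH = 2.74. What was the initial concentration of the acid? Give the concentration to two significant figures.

C₀ = 2.4 × 10^-1 M

[H+] = 10^(-2.74) = 1.82 × 10^-3 M = x
Ka = x²/(C₀ − x) ⇒ C₀ = x + x²/Ka
C₀ = 1.82 × 10^-3 + (1.82 × 10^-3)²/(1.4 × 10^-5) = 2.38 × 10^-1 M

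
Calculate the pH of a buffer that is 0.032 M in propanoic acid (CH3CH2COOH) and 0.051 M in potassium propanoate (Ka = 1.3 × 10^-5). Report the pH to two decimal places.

pKa = −log(1.3 × 10^-5) = 4.886
pH = pKa + log([A⁻]/[HA]) = 4.886 + log(0.051/0.032)
pH = 4.886 + (+0.202) = 5.09

pH = 5.09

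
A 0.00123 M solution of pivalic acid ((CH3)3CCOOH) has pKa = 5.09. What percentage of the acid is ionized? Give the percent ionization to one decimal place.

(CH3)3CCOOH ⇌ (CH3)3CCOO- + H+; let x = [H+] at equilibrium.
Ka = 10^(−5.09) = 8.13 × 10^-6
Ka = x²/(C₀ − x); solving the quadratic gives x = 9.60 × 10^-5 M.
% ionization = x/C₀ × 100% = 9.60 × 10^-5/0.00123 × 100% = 7.8%

7.8%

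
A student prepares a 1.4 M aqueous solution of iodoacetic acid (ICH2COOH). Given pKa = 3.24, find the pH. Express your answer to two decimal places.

ICH2COOH ⇌ ICH2COO- + H+
Ka = 10^(−3.24) = 5.75 × 10^-4
From the ICE table, Ka = x²/(1.4 − x) = 5.75 × 10^-4.
Since Ka ≪ C₀, x ≈ √(Ka·C₀) = 2.84 × 10^-2 M.
Check: 2% ionized — well under 5%, approximation valid.
pH = −log(2.84 × 10^-2) = 1.55

pH = 1.55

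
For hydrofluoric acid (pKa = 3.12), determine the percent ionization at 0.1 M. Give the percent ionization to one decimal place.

HF ⇌ F- + H+; let x = [H+] at equilibrium.
Ka = 10^(−3.12) = 7.59 × 10^-4
Solve x² + 0.000759x − 7.59e-05 = 0 → x = 8.34 × 10^-3 M
% ionization = x/C₀ × 100% = 8.34 × 10^-3/0.1 × 100% = 8.3%

8.3%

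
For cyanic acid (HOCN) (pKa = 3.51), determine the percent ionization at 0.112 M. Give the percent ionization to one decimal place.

5.1%

HOCN ⇌ OCN- + H+; let x = [H+] at equilibrium.
Ka = 10^(−3.51) = 3.09 × 10^-4
Solve x² + 0.000309x − 3.46e-05 = 0 → x = 5.73 × 10^-3 M
Fraction ionized = 5.73 × 10^-3 / 0.112 = 0.0512 → 5.1%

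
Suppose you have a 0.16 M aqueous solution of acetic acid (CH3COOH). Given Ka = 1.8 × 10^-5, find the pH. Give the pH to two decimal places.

CH3COOH ⇌ CH3COO- + H+
From the ICE table, Ka = [H+]²/(0.16 − [H+]) = 1.8 × 10^-5.
Neglecting [H+] in the denominator: [H+] = √(1.8 × 10^-5 × 0.16) = 1.70 × 10^-3 M
Check: 1.1% ionized — well under 5%, approximation valid.
pH = −log(1.70 × 10^-3) = 2.77

pH = 2.77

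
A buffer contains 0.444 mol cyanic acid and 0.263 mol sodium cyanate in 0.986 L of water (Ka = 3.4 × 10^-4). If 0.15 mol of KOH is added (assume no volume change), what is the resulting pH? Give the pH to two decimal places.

pH = 3.62

After neutralization: n(HOCN) = 0.294 mol, n(OCN-) = 0.413 mol.
pKa = −log(3.4 × 10^-4) = 3.469
pH = pKa + log([A⁻]/[HA]) = 3.469 + log(0.413/0.294) = 3.469 +0.148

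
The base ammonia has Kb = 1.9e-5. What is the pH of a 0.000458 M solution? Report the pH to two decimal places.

pH = 9.93

NH3 + H2O ⇌ NH4+ + OH-
From the ICE table, Kb = x²/(0.000458 − x) = 1.9 × 10^-5.
Here C₀/Kb ≈ 24.1, so the small-x approximation fails. Use the quadratic:
x = [−1.9e-05 + √(1.9e-05² + 3.48e-08)]/2 = 8.43 × 10^-5 M
pOH = −log(8.43 × 10^-5) = 4.07; pH = 14.00 − 4.07 = 9.93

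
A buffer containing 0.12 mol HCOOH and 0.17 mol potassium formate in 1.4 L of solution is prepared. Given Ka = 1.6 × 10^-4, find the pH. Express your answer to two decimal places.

pKa = −log(1.6 × 10^-4) = 3.796
Henderson–Hasselbalch: pH = pKa + log([HCOO-]/[HCOOH]) = 3.796 + log(0.17/0.12)
pH = 3.796 + (+0.151) = 3.95

pH = 3.95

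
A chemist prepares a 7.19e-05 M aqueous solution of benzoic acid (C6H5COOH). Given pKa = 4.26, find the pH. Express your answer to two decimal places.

C6H5COOH ⇌ C6H5COO- + H+
Ka = 10^(−4.26) = 5.50 × 10^-5
Let x = [H+] at equilibrium. Ka = x²/(7.19e-05 − x).
x is not negligible relative to C₀; solve x² + 5.5e-05·x − 3.95e-09 = 0.
x = [−5.5e-05 + √(5.5e-05² + 1.58e-08)]/2 = 4.11 × 10^-5 M
pH = −log(4.11 × 10^-5) = 4.39

pH = 4.39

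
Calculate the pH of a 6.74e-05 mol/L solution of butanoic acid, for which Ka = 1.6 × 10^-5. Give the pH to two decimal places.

pH = 4.59

CH3(CH2)2COOH ⇌ CH3(CH2)2COO- + H+
From the ICE table, Ka = [H+]²/(6.74e-05 − [H+]) = 1.6 × 10^-5.
The 5% rule fails; solving [H+]² + Ka·[H+] − Ka·C₀ = 0 exactly:
[H+] = [−1.6e-05 + √(1.6e-05² + 4.31e-09)]/2 = 2.58 × 10^-5 M
pH = −log[H+] = −log(2.58 × 10^-5) = 4.59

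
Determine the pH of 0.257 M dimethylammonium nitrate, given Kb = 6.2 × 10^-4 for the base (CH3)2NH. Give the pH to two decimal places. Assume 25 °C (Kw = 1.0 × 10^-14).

pH = 5.69

(CH3)2NH2+ is the conjugate acid of the weak base (CH3)2NH.
Ka = Kw/Kb = 1.0×10^-14 / 6.2 × 10^-4 = 1.61 × 10^-11
From the ICE table, Ka = x²/(0.257 − x) = 1.61 × 10^-11.
Since Ka ≪ C₀, x ≈ √(Ka·C₀) = 2.03 × 10^-6 M.
pH = −log(2.03 × 10^-6) = 5.69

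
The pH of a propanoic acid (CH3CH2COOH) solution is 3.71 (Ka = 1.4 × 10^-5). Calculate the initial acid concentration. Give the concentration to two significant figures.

[H+] = 10^(-3.71) = 1.95 × 10^-4 M = x
Ka = x²/(C₀ − x) ⇒ C₀ = x + x²/Ka
C₀ = 1.95 × 10^-4 + (1.95 × 10^-4)²/(1.4 × 10^-5) = 2.91 × 10^-3 M

C₀ = 2.9 × 10^-3 M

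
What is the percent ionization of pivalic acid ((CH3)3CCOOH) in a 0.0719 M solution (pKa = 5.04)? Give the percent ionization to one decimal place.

(CH3)3CCOOH ⇌ (CH3)3CCOO- + H+; let x = [H+] at equilibrium.
Ka = 10^(−5.04) = 9.12 × 10^-6
x ≈ √(Ka·C₀) = √(9.12 × 10^-6 × 0.0719) = 8.10 × 10^-4 M
% ionization = x/C₀ × 100% = 8.10 × 10^-4/0.0719 × 100% = 1.1%

1.1%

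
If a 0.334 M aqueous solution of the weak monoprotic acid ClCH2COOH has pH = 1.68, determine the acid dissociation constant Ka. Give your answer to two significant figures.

Ka = 1.4 × 10^-3

[H+] = 10^(-1.68) = 2.09 × 10^-2 M
At equilibrium [HA] = 0.334 − 2.09 × 10^-2 = 3.13 × 10^-1 M
Ka = [H+][A-]/[HA] = (2.09 × 10^-2)² / 3.13 × 10^-1 = 1.4 × 10^-3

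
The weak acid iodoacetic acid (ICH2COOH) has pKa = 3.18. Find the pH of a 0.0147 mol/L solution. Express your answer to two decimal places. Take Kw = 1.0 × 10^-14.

ICH2COOH ⇌ ICH2COO- + H+
Ka = 10^(−3.18) = 6.61 × 10^-4
Let x = [H+] at equilibrium. Ka = x²/(0.0147 − x).
x is not negligible relative to C₀; solve x² + 0.000661·x − 9.72e-06 = 0.
x = [−0.000661 + √(0.000661² + 3.89e-05)]/2 = 2.80 × 10^-3 M
pH = −log(2.80 × 10^-3) = 2.55

pH = 2.55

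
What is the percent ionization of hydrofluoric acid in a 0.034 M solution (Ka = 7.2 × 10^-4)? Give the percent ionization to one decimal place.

HF ⇌ F- + H+; let x = [H+] at equilibrium.
Ka = x²/(C₀ − x); solving the quadratic gives x = 4.60 × 10^-3 M.
% ionization = x/C₀ × 100% = 4.60 × 10^-3/0.034 × 100% = 13.5%

13.5%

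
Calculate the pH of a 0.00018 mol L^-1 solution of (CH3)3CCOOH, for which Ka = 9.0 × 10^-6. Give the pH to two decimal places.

pH = 4.44

(CH3)3CCOOH ⇌ (CH3)3CCOO- + H+
Let x = [H+] at equilibrium. Ka = x²/(0.00018 − x).
The 5% rule fails; solving x² + Ka·x − Ka·C₀ = 0 exactly:
x = [−9e-06 + √(9e-06² + 6.48e-09)]/2 = 3.60 × 10^-5 M
pH = −log(3.60 × 10^-5) = 4.44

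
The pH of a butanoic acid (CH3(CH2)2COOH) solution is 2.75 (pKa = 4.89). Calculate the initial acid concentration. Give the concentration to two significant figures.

C₀ = 2.5 × 10^-1 M

[H+] = 10^(-2.75) = 1.78 × 10^-3 M = x
Ka = 10^(−4.89) = 1.29 × 10^-5
Ka = x²/(C₀ − x) ⇒ C₀ = x + x²/Ka
C₀ = 1.78 × 10^-3 + (1.78 × 10^-3)²/(1.29 × 10^-5) = 2.47 × 10^-1 M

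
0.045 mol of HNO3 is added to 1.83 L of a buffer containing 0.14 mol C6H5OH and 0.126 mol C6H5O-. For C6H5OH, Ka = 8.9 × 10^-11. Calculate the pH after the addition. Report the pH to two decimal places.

After neutralization: n(C6H5OH) = 0.185 mol, n(C6H5O-) = 0.081 mol.
pKa = −log(8.9 × 10^-11) = 10.051
Henderson–Hasselbalch with mole ratio 0.081/0.185: pH = 10.051 + (-0.359)

pH = 9.69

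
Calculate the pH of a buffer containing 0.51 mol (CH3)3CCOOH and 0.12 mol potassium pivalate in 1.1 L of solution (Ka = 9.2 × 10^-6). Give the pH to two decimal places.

pH = 4.41

pKa = −log(9.2 × 10^-6) = 5.036
pH = pKa + log([A⁻]/[HA]) = 5.036 + log(0.12/0.51)
pH = 5.036 + (-0.628) = 4.41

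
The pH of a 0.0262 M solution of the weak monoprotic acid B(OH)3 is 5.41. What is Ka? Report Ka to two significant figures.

[H+] = 10^(-5.41) = 3.89 × 10^-6 M
At equilibrium [HA] = 0.0262 − 3.89 × 10^-6 = 2.62 × 10^-2 M
Ka = [H+][A-]/[HA] = (3.89 × 10^-6)² / 2.62 × 10^-2 = 5.8 × 10^-10

Ka = 5.8 × 10^-10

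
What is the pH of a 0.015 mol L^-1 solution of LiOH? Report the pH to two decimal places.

LiOH is a strong base; [OH-] = 0.015 M.
pOH = -log(0.015) = 1.82
pH = 14.00 - 1.82 = 12.18

pH = 12.18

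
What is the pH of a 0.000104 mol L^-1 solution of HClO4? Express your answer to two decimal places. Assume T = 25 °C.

pH = 3.98

HClO4 is a strong acid and dissociates completely, so [H+] = 0.000104 M.
pH = -log(0.000104) = 3.98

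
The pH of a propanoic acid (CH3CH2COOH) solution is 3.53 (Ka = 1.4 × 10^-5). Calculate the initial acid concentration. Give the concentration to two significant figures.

[H+] = 10^(-3.53) = 2.95 × 10^-4 M = x
Ka = x²/(C₀ − x) ⇒ C₀ = x + x²/Ka
C₀ = 2.95 × 10^-4 + (2.95 × 10^-4)²/(1.4 × 10^-5) = 6.51 × 10^-3 M

C₀ = 6.5 × 10^-3 M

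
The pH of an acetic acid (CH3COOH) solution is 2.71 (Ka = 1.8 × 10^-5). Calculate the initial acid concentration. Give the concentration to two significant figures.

[H+] = 10^(-2.71) = 1.95 × 10^-3 M = x
Ka = x²/(C₀ − x) ⇒ C₀ = x + x²/Ka
C₀ = 1.95 × 10^-3 + (1.95 × 10^-3)²/(1.8 × 10^-5) = 2.13 × 10^-1 M

C₀ = 2.1 × 10^-1 M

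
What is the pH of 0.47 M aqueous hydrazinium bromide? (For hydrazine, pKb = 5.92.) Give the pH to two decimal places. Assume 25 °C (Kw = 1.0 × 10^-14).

N2H5+ is the conjugate acid of the weak base N2H4.
Kb = 10^(−5.92) = 1.20 × 10^-6
Ka = Kw/Kb = 1.0×10^-14 / 1.20 × 10^-6 = 8.33 × 10^-9
Let x = [H+] at equilibrium. Ka = x²/(0.47 − x).
Neglecting x in the denominator: x = √(8.33 × 10^-9 × 0.47) = 6.26 × 10^-5 M
pH = −log(6.26 × 10^-5) = 4.20

pH = 4.20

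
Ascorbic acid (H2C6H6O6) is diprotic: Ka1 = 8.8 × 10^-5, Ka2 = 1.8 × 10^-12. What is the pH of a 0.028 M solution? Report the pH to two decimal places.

Since Ka1 ≫ Ka2, the first ionization dominates [H+].
Ka1 = x²/(0.028 − x) = 8.8 × 10^-5
Solving the quadratic: x = (−Ka1 + √(Ka1² + 4·Ka1·C₀))/2 = 1.53 × 10^-3 M
pH = −log(1.53 × 10^-3) = 2.82

pH = 2.82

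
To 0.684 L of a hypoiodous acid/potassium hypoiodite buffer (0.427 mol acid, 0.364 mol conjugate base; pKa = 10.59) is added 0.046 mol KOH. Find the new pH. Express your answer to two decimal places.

After neutralization: n(HOI) = 0.381 mol, n(OI-) = 0.41 mol.
pH = pKa + log([A⁻]/[HA]) = 10.59 + log(0.41/0.381) = 10.59 +0.032

pH = 10.62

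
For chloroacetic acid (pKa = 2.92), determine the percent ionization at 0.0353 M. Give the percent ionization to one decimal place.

16.8%

ClCH2COOH ⇌ ClCH2COO- + H+; let x = [H+] at equilibrium.
Ka = 10^(−2.92) = 1.20 × 10^-3
Ka = x²/(C₀ − x); solving the quadratic gives x = 5.94 × 10^-3 M.
Fraction ionized = 5.94 × 10^-3 / 0.0353 = 0.1683 → 16.8%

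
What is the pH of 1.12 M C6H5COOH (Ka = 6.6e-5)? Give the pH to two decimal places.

pH = 2.07

C6H5COOH ⇌ C6H5COO- + H+
Ka = x²/(1.12 − x) = 6.6 × 10^-5
Assume x ≪ 1.12: x ≈ √(6.6 × 10^-5 × 1.12) = 8.60 × 10^-3 M
(x/C₀ = 0.77% < 5%, so the approximation holds.)
pH = −log[H+] = −log(8.60 × 10^-3) = 2.07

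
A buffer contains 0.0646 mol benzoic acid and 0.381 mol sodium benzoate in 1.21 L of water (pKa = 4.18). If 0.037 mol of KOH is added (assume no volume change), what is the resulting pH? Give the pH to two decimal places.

OH- converts C6H5COOH to C6H5COO-: C6H5COOH → 0.0276 mol, C6H5COO- → 0.418 mol.
pH = pKa + log(n_C6H5COO-/n_C6H5COOH) = 4.18 + log(0.418/0.0276) = 4.18 + (+1.180)

pH = 5.36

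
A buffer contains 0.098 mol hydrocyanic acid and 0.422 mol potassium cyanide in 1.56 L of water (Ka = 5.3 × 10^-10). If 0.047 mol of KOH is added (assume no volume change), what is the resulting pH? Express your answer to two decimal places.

After neutralization: n(HCN) = 0.051 mol, n(CN-) = 0.469 mol.
pKa = −log(5.3 × 10^-10) = 9.276
pH = pKa + log([A⁻]/[HA]) = 9.276 + log(0.469/0.051) = 9.276 +0.964

pH = 10.24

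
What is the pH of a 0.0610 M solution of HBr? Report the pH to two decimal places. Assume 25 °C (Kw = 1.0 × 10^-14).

pH = 1.21

HBr is a strong acid and dissociates completely, so [H+] = 0.0610 M.
pH = -log(0.061) = 1.21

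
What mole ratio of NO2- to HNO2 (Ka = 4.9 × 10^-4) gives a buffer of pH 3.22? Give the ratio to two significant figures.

ratio = 0.81

pKa = -log(4.9 × 10^-4) = 3.310
pH = pKa + log(r) ⇒ log(r) = 3.22 − 3.310 = -0.090
r = [NO2-]/[HNO2] = 10^(-0.090) = 0.813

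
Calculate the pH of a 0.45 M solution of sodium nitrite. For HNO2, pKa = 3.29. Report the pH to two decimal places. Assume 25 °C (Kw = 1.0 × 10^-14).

pH = 8.47

NO2- is the conjugate base of the weak acid HNO2.
Ka = 10^(−3.29) = 5.13 × 10^-4
Kb = Kw/Ka = 1.0×10^-14 / 5.13 × 10^-4 = 1.95 × 10^-11
Kb = x²/(0.45 − x) = 1.95 × 10^-11
Neglecting x in the denominator: x = √(1.95 × 10^-11 × 0.45) = 2.96 × 10^-6 M
pOH = 5.53, so pH = 14.00 − pOH = 8.47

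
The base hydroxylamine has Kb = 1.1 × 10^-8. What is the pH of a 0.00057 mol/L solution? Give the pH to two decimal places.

pH = 8.40

NH2OH + H2O ⇌ NH3OH+ + OH-
From the ICE table, Kb = [OH-]²/(0.00057 − [OH-]) = 1.1 × 10^-8.
Since Kb ≪ C₀, [OH-] ≈ √(Kb·C₀) = 2.50 × 10^-6 M.
Check: 0.44% ionized — well under 5%, approximation valid.
pOH = −log(2.50 × 10^-6) = 5.60; pH = 14.00 − 5.60 = 8.40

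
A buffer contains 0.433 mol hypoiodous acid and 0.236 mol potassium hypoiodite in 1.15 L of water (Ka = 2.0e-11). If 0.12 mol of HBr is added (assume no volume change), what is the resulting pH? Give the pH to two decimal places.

After neutralization: n(HOI) = 0.553 mol, n(OI-) = 0.116 mol.
pKa = −log(2.0 × 10^-11) = 10.699
pH = pKa + log([A⁻]/[HA]) = 10.699 + log(0.116/0.553) = 10.699 -0.678

pH = 10.02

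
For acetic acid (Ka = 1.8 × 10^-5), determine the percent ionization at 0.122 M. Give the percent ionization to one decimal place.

CH3COOH ⇌ CH3COO- + H+; let x = [H+] at equilibrium.
x ≈ √(Ka·C₀) = √(1.8 × 10^-5 × 0.122) = 1.48 × 10^-3 M
% ionization = x/C₀ × 100% = 1.48 × 10^-3/0.122 × 100% = 1.2%

1.2%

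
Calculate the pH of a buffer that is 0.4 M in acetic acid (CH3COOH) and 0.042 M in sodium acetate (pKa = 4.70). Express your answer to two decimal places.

pH = pKa + log([A⁻]/[HA]) = 4.70 + log(0.042/0.4)
pH = 4.70 + (-0.979) = 3.72

pH = 3.72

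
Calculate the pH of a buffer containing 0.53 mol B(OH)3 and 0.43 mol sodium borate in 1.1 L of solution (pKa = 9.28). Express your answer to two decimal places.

pH = pKa + log([A⁻]/[HA]) = 9.28 + log(0.43/0.53)
pH = 9.28 + (-0.091) = 9.19

pH = 9.19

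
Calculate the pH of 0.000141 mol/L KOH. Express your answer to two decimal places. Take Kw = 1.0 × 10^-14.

pH = 10.15

KOH is a strong base; [OH-] = 0.000141 M.
pOH = -log(0.000141) = 3.85
pH = 14.00 - 3.85 = 10.15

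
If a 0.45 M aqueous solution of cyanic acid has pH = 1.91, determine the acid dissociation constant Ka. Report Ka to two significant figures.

Ka = 3.5 × 10^-4

[H+] = 10^(-1.91) = 1.23 × 10^-2 M
At equilibrium [HA] = 0.45 − 1.23 × 10^-2 = 4.38 × 10^-1 M
Ka = [H+][A-]/[HA] = (1.23 × 10^-2)² / 4.38 × 10^-1 = 3.5 × 10^-4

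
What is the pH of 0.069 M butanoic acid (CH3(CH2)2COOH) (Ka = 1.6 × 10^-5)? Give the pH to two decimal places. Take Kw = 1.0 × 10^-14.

pH = 2.98

CH3(CH2)2COOH ⇌ CH3(CH2)2COO- + H+
Ka = [H+]²/(0.069 − [H+]) = 1.6 × 10^-5
Since Ka ≪ C₀, [H+] ≈ √(Ka·C₀) = 1.05 × 10^-3 M.
pH = −log(1.05 × 10^-3) = 2.98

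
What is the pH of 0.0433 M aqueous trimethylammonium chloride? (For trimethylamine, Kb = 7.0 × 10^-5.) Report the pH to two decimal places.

(CH3)3NH+ is the conjugate acid of the weak base (CH3)3N.
Ka = Kw/Kb = 1.0×10^-14 / 7.0 × 10^-5 = 1.43 × 10^-10
Ka = [H+]²/(0.0433 − [H+]) = 1.43 × 10^-10
Neglecting [H+] in the denominator: [H+] = √(1.43 × 10^-10 × 0.0433) = 2.49 × 10^-6 M
([H+]/C₀ = 0.0057% < 5%, so the approximation holds.)
pH = −log(2.49 × 10^-6) = 5.60

pH = 5.60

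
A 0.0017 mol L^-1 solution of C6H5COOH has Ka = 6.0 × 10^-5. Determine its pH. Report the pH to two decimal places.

C6H5COOH ⇌ C6H5COO- + H+
Ka = [H+]²/(0.0017 − [H+]) = 6.0 × 10^-5
The 5% rule fails; solving [H+]² + Ka·[H+] − Ka·C₀ = 0 exactly:
[H+] = [−6e-05 + √(6e-05² + 4.08e-07)]/2 = 2.91 × 10^-4 M
pH = −log(2.91 × 10^-4) = 3.54

pH = 3.54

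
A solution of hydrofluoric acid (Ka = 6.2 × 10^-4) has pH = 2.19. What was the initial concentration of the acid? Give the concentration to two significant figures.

[H+] = 10^(-2.19) = 6.46 × 10^-3 M = x
Ka = x²/(C₀ − x) ⇒ C₀ = x + x²/Ka
C₀ = 6.46 × 10^-3 + (6.46 × 10^-3)²/(6.2 × 10^-4) = 7.38 × 10^-2 M

C₀ = 7.4 × 10^-2 M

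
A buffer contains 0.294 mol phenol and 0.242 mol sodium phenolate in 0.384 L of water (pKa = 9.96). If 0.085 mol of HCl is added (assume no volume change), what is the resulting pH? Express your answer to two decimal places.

Added H+ converts C6H5O- to C6H5OH: C6H5OH → 0.379 mol, C6H5O- → 0.157 mol.
pH = pKa + log([A⁻]/[HA]) = 9.96 + log(0.157/0.379) = 9.96 -0.383

pH = 9.58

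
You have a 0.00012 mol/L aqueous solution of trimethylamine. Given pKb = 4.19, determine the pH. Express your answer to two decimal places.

pH = 9.79

(CH3)3N + H2O ⇌ (CH3)3NH+ + OH-
Kb = 10^(−4.19) = 6.46 × 10^-5
From the ICE table, Kb = x²/(0.00012 − x) = 6.46 × 10^-5.
The 5% rule fails; solving x² + Kb·x − Kb·C₀ = 0 exactly:
x = [−6.46e-05 + √(6.46e-05² + 3.1e-08)]/2 = 6.15 × 10^-5 M
pOH = 4.21, so pH = 14.00 − pOH = 9.79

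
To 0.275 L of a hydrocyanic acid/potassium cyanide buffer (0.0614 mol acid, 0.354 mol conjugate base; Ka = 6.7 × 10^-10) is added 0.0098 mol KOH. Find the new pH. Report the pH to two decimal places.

After neutralization: n(HCN) = 0.0516 mol, n(CN-) = 0.364 mol.
pKa = −log(6.7 × 10^-10) = 9.174
Henderson–Hasselbalch with mole ratio 0.364/0.0516: pH = 9.174 + (+0.848)

pH = 10.02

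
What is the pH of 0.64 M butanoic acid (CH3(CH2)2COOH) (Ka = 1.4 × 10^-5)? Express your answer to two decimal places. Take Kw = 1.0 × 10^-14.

CH3(CH2)2COOH ⇌ CH3(CH2)2COO- + H+
From the ICE table, Ka = x²/(0.64 − x) = 1.4 × 10^-5.
Neglecting x in the denominator: x = √(1.4 × 10^-5 × 0.64) = 2.99 × 10^-3 M
Check: 0.47% ionized — well under 5%, approximation valid.
pH = −log[H+] = −log(2.99 × 10^-3) = 2.52

pH = 2.52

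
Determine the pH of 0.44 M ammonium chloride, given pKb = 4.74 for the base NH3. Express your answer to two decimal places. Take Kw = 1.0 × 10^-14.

NH4+ is the conjugate acid of the weak base NH3.
Kb = 10^(−4.74) = 1.82 × 10^-5
Ka = Kw/Kb = 1.0×10^-14 / 1.82 × 10^-5 = 5.49 × 10^-10
From the ICE table, Ka = x²/(0.44 − x) = 5.49 × 10^-10.
Since Ka ≪ C₀, x ≈ √(Ka·C₀) = 1.55 × 10^-5 M.
pH = −log[H+] = −log(1.55 × 10^-5) = 4.81

pH = 4.81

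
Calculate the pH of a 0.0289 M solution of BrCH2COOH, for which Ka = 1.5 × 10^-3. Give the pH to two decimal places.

BrCH2COOH ⇌ BrCH2COO- + H+
Let x = [H+] at equilibrium. Ka = x²/(0.0289 − x).
Here C₀/Ka ≈ 19.3, so the small-x approximation fails. Use the quadratic:
x = [−0.0015 + √(0.0015² + 0.000173)]/2 = 5.88 × 10^-3 M
pH = −log(5.88 × 10^-3) = 2.23

pH = 2.23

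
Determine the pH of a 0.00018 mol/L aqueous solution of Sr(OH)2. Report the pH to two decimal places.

Sr(OH)2 is a strong base (each formula unit releases 2 OH-); [OH-] = 0.00036 M.
pOH = -log(0.00036) = 3.44
pH = 14.00 - 3.44 = 10.56

pH = 10.56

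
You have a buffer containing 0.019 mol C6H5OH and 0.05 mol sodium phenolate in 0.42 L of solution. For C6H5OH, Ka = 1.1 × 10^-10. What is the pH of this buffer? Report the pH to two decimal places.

pH = 10.38

pKa = −log(1.1 × 10^-10) = 9.959
Henderson–Hasselbalch: pH = pKa + log([C6H5O-]/[C6H5OH]) = 9.959 + log(0.05/0.019)
pH = 9.959 + (+0.420) = 10.38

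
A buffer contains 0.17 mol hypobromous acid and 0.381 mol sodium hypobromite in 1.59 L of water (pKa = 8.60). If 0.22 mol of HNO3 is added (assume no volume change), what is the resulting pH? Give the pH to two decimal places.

Added H+ converts OBr- to HOBr: HOBr → 0.39 mol, OBr- → 0.161 mol.
pH = pKa + log(n_OBr-/n_HOBr) = 8.60 + log(0.161/0.39) = 8.60 + (-0.384)

pH = 8.22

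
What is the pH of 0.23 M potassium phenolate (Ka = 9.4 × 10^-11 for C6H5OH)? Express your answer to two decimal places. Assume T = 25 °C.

C6H5O- is the conjugate base of the weak acid C6H5OH.
Kb = Kw/Ka = 1.0×10^-14 / 9.4 × 10^-11 = 1.06 × 10^-4
Kb = [OH-]²/(0.23 − [OH-]) = 1.06 × 10^-4
Assume [OH-] ≪ 0.23: [OH-] ≈ √(1.06 × 10^-4 × 0.23) = 4.94 × 10^-3 M
([OH-]/C₀ = 2.1% < 5%, so the approximation holds.)
pOH = −log(4.94 × 10^-3) = 2.31; pH = 14.00 − 2.31 = 11.69

pH = 11.69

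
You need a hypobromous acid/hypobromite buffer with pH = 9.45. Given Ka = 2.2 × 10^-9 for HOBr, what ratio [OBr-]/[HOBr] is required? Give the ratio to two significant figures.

ratio = 6.2

pKa = -log(2.2 × 10^-9) = 8.658
pH = pKa + log(r) ⇒ log(r) = 9.45 − 8.658 = +0.792
r = [OBr-]/[HOBr] = 10^(+0.792) = 6.19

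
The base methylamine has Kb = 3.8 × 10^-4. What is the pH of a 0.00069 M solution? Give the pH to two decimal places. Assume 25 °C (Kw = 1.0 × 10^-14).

CH3NH2 + H2O ⇌ CH3NH3+ + OH-
Kb = [OH-]²/(0.00069 − [OH-]) = 3.8 × 10^-4
The 5% rule fails; solving [OH-]² + Kb·[OH-] − Kb·C₀ = 0 exactly:
[OH-] = (−Kb + √(Kb² + 4·Kb·C₀))/2 = 3.56 × 10^-4 M
pOH = −log(3.56 × 10^-4) = 3.45; pH = 14.00 − 3.45 = 10.55

pH = 10.55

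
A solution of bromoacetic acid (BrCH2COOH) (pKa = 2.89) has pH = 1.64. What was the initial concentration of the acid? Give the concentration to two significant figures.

[H+] = 10^(-1.64) = 2.29 × 10^-2 M = x
Ka = 10^(−2.89) = 1.29 × 10^-3
Ka = x²/(C₀ − x) ⇒ C₀ = x + x²/Ka
C₀ = 2.29 × 10^-2 + (2.29 × 10^-2)²/(1.29 × 10^-3) = 4.29 × 10^-1 M

C₀ = 4.3 × 10^-1 M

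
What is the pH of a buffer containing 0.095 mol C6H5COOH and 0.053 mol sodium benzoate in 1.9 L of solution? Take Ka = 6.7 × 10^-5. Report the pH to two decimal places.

pKa = −log(6.7 × 10^-5) = 4.174
pH = pKa + log([A⁻]/[HA]) = 4.174 + log(0.053/0.095)
pH = 4.174 + (-0.253) = 3.92

pH = 3.92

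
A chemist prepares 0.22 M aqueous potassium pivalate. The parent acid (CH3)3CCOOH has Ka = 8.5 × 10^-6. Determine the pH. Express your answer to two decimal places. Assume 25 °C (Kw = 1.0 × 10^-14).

pH = 9.21

(CH3)3CCOO- is the conjugate base of the weak acid (CH3)3CCOOH.
Kb = Kw/Ka = 1.0×10^-14 / 8.5 × 10^-6 = 1.18 × 10^-9
From the ICE table, Kb = [OH-]²/(0.22 − [OH-]) = 1.18 × 10^-9.
Assume [OH-] ≪ 0.22: [OH-] ≈ √(1.18 × 10^-9 × 0.22) = 1.61 × 10^-5 M
pOH = 4.79, so pH = 14.00 − pOH = 9.21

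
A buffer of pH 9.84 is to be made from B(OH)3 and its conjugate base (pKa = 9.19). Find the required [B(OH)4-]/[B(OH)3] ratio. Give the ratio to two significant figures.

ratio = 4.5

pH = pKa + log(r) ⇒ log(r) = 9.84 − 9.19 = +0.65
r = [B(OH)4-]/[B(OH)3] = 10^(+0.65) = 4.47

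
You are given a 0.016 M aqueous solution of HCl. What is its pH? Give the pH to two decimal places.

pH = 1.80

HCl is a strong acid and dissociates completely, so [H+] = 0.016 M.
pH = -log(0.016) = 1.80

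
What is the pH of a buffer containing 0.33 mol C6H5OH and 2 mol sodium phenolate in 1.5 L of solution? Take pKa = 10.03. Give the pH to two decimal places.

pH = 10.81

pH = pKa + log([A⁻]/[HA]) = 10.03 + log(2/0.33)
pH = 10.03 + (+0.783) = 10.81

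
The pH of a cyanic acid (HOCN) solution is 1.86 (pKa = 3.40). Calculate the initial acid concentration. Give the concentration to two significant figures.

C₀ = 4.9 × 10^-1 M

[H+] = 10^(-1.86) = 1.38 × 10^-2 M = x
Ka = 10^(−3.40) = 3.98 × 10^-4
Ka = x²/(C₀ − x) ⇒ C₀ = x + x²/Ka
C₀ = 1.38 × 10^-2 + (1.38 × 10^-2)²/(3.98 × 10^-4) = 4.92 × 10^-1 M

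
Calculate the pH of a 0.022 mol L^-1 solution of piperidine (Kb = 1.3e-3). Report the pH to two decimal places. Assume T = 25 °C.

C5H10NH + H2O ⇌ C5H10NH2+ + OH-
Kb = [OH-]²/(0.022 − [OH-]) = 1.3 × 10^-3
Here C₀/Kb ≈ 16.9, so the small-[OH-] approximation fails. Use the quadratic:
[OH-] = (−Kb + √(Kb² + 4·Kb·C₀))/2 = 4.74 × 10^-3 M
pOH = 2.32, so pH = 14.00 − pOH = 11.68

pH = 11.68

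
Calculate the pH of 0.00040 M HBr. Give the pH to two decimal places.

pH = 3.40

HBr is a strong acid and dissociates completely, so [H+] = 0.00040 M.
pH = -log(0.0004) = 3.40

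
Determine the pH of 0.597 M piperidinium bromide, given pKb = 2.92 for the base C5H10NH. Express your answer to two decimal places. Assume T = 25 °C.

C5H10NH2+ is the conjugate acid of the weak base C5H10NH.
Kb = 10^(−2.92) = 1.20 × 10^-3
Ka = Kw/Kb = 1.0×10^-14 / 1.20 × 10^-3 = 8.33 × 10^-12
Ka = [H+]²/(0.597 − [H+]) = 8.33 × 10^-12
Neglecting [H+] in the denominator: [H+] = √(8.33 × 10^-12 × 0.597) = 2.23 × 10^-6 M
Check: 0.00037% ionized — well under 5%, approximation valid.
pH = −log(2.23 × 10^-6) = 5.65

pH = 5.65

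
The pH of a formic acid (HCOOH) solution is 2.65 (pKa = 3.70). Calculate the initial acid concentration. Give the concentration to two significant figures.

[H+] = 10^(-2.65) = 2.24 × 10^-3 M = x
Ka = 10^(−3.70) = 2.00 × 10^-4
Ka = x²/(C₀ − x) ⇒ C₀ = x + x²/Ka
C₀ = 2.24 × 10^-3 + (2.24 × 10^-3)²/(2.00 × 10^-4) = 2.73 × 10^-2 M

C₀ = 2.7 × 10^-2 M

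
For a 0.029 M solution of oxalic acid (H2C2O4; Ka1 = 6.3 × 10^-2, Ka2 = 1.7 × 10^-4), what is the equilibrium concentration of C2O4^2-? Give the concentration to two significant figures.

First ionization gives [H+] ≈ [HC2O4-] = 2.16 × 10^-2 M.
Second step: Ka2 = [H+][C2O4^2-]/[HC2O4-] ≈ [C2O4^2-] (since [H+] ≈ [HC2O4-]).
So [C2O4^2-] ≈ Ka2.

1.7 × 10^-4 M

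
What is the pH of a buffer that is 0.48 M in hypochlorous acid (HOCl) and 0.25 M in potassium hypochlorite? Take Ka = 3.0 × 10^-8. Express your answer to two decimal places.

pH = 7.24

pKa = −log(3.0 × 10^-8) = 7.523
pH = pKa + log([A⁻]/[HA]) = 7.523 + log(0.25/0.48)
pH = 7.523 + (-0.283) = 7.24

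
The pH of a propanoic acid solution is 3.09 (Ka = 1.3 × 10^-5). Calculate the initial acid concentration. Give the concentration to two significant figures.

C₀ = 5.2 × 10^-2 M

[H+] = 10^(-3.09) = 8.13 × 10^-4 M = x
Ka = x²/(C₀ − x) ⇒ C₀ = x + x²/Ka
C₀ = 8.13 × 10^-4 + (8.13 × 10^-4)²/(1.3 × 10^-5) = 5.17 × 10^-2 M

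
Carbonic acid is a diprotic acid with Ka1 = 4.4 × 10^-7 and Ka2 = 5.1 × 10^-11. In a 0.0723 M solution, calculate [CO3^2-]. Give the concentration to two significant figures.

First ionization gives [H+] ≈ [HCO3-] = 1.78 × 10^-4 M.
Second step: Ka2 = [H+][CO3^2-]/[HCO3-] ≈ [CO3^2-] (since [H+] ≈ [HCO3-]).
So [CO3^2-] ≈ Ka2.

5.1 × 10^-11 M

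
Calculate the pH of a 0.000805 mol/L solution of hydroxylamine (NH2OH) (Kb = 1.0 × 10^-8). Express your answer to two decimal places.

NH2OH + H2O ⇌ NH3OH+ + OH-
From the ICE table, Kb = [OH-]²/(0.000805 − [OH-]) = 1.0 × 10^-8.
Neglecting [OH-] in the denominator: [OH-] = √(1.0 × 10^-8 × 0.000805) = 2.84 × 10^-6 M
pOH = 5.55, so pH = 14.00 − pOH = 8.45

pH = 8.45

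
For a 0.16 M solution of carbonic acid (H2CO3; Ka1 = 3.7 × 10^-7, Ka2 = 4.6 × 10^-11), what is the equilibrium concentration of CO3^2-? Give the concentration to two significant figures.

First ionization gives [H+] ≈ [HCO3-] = 2.43 × 10^-4 M.
Second step: Ka2 = [H+][CO3^2-]/[HCO3-] ≈ [CO3^2-] (since [H+] ≈ [HCO3-]).
So [CO3^2-] ≈ Ka2.

4.6 × 10^-11 M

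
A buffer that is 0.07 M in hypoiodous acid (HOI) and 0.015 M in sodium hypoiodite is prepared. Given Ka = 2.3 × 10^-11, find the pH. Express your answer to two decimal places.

pKa = −log(2.3 × 10^-11) = 10.638
pH = pKa + log([A⁻]/[HA]) = 10.638 + log(0.015/0.07)
pH = 10.638 + (-0.669) = 9.97

pH = 9.97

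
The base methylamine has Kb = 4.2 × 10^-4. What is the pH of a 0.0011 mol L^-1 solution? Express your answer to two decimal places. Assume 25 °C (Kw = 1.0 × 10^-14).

pH = 10.70

CH3NH2 + H2O ⇌ CH3NH3+ + OH-
From the ICE table, Kb = x²/(0.0011 − x) = 4.2 × 10^-4.
The 5% rule fails; solving x² + Kb·x − Kb·C₀ = 0 exactly:
x = [−0.00042 + √(0.00042² + 1.85e-06)]/2 = 5.01 × 10^-4 M
pOH = 3.30, so pH = 14.00 − pOH = 10.70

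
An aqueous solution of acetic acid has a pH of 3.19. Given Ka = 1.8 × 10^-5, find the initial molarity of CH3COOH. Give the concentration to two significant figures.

C₀ = 2.4 × 10^-2 M

[H+] = 10^(-3.19) = 6.46 × 10^-4 M = x
Ka = x²/(C₀ − x) ⇒ C₀ = x + x²/Ka
C₀ = 6.46 × 10^-4 + (6.46 × 10^-4)²/(1.8 × 10^-5) = 2.38 × 10^-2 M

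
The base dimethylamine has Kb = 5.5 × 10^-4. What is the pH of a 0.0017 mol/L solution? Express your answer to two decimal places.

(CH3)2NH + H2O ⇌ (CH3)2NH2+ + OH-
From the ICE table, Kb = [OH-]²/(0.0017 − [OH-]) = 5.5 × 10^-4.
The 5% rule fails; solving [OH-]² + Kb·[OH-] − Kb·C₀ = 0 exactly:
[OH-] = (−Kb + √(Kb² + 4·Kb·C₀))/2 = 7.30 × 10^-4 M
pOH = 3.14, so pH = 14.00 − pOH = 10.86

pH = 10.86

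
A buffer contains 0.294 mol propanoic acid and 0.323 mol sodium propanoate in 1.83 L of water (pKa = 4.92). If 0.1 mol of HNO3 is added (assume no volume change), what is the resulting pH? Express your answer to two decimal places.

pH = 4.67

Added H+ converts CH3CH2COO- to CH3CH2COOH: CH3CH2COOH → 0.394 mol, CH3CH2COO- → 0.223 mol.
pH = pKa + log(n_CH3CH2COO-/n_CH3CH2COOH) = 4.92 + log(0.223/0.394) = 4.92 + (-0.247)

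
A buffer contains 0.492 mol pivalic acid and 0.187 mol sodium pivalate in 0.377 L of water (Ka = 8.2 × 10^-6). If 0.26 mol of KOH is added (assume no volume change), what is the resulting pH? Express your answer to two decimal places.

OH- converts (CH3)3CCOOH to (CH3)3CCOO-: (CH3)3CCOOH → 0.232 mol, (CH3)3CCOO- → 0.447 mol.
pKa = −log(8.2 × 10^-6) = 5.086
pH = pKa + log([A⁻]/[HA]) = 5.086 + log(0.447/0.232) = 5.086 +0.285

pH = 5.37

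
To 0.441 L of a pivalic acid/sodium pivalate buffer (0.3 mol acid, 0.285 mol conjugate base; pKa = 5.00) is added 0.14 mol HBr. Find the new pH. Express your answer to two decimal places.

pH = 4.52

After neutralization: n((CH3)3CCOOH) = 0.44 mol, n((CH3)3CCOO-) = 0.145 mol.
pH = pKa + log(n_(CH3)3CCOO-/n_(CH3)3CCOOH) = 5.00 + log(0.145/0.44) = 5.00 + (-0.482)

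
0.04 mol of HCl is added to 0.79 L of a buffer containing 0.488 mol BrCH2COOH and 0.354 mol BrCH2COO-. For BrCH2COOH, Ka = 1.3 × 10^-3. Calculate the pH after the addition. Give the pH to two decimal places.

pH = 2.66

Added H+ converts BrCH2COO- to BrCH2COOH: BrCH2COOH → 0.528 mol, BrCH2COO- → 0.314 mol.
pKa = −log(1.3 × 10^-3) = 2.886
pH = pKa + log([A⁻]/[HA]) = 2.886 + log(0.314/0.528) = 2.886 -0.226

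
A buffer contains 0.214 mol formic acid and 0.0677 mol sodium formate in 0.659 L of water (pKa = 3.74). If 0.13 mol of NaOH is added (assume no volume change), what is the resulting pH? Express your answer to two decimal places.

After neutralization: n(HCOOH) = 0.084 mol, n(HCOO-) = 0.198 mol.
Henderson–Hasselbalch with mole ratio 0.198/0.084: pH = 3.74 + (+0.372)

pH = 4.11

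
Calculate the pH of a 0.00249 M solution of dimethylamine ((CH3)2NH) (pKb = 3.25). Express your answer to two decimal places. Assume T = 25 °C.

(CH3)2NH + H2O ⇌ (CH3)2NH2+ + OH-
Kb = 10^(−3.25) = 5.62 × 10^-4
From the ICE table, Kb = x²/(0.00249 − x) = 5.62 × 10^-4.
Here C₀/Kb ≈ 4.43, so the small-x approximation fails. Use the quadratic:
x = (−Kb + √(Kb² + 4·Kb·C₀))/2 = 9.35 × 10^-4 M
pOH = −log(9.35 × 10^-4) = 3.03; pH = 14.00 − 3.03 = 10.97

pH = 10.97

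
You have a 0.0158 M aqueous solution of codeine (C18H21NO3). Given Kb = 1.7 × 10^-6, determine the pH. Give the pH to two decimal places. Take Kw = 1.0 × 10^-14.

pH = 10.21

C18H21NO3 + H2O ⇌ C18H22NO3+ + OH-
Let x = [OH-] at equilibrium. Kb = x²/(0.0158 − x).
Since Kb ≪ C₀, x ≈ √(Kb·C₀) = 1.64 × 10^-4 M.
pOH = 3.79, so pH = 14.00 − pOH = 10.21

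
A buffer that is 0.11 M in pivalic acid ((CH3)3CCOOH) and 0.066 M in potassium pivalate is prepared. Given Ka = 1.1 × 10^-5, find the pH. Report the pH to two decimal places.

pKa = −log(1.1 × 10^-5) = 4.959
Henderson–Hasselbalch: pH = pKa + log([(CH3)3CCOO-]/[(CH3)3CCOOH]) = 4.959 + log(0.066/0.11)
pH = 4.959 + (-0.222) = 4.74

pH = 4.74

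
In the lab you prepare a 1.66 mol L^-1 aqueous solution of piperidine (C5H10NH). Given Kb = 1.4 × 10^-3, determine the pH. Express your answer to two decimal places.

pH = 12.68

C5H10NH + H2O ⇌ C5H10NH2+ + OH-
Kb = [OH-]²/(1.66 − [OH-]) = 1.4 × 10^-3
Assume [OH-] ≪ 1.66: [OH-] ≈ √(1.4 × 10^-3 × 1.66) = 4.82 × 10^-2 M
([OH-]/C₀ = 2.9% < 5%, so the approximation holds.)
pOH = 1.32, so pH = 14.00 − pOH = 12.68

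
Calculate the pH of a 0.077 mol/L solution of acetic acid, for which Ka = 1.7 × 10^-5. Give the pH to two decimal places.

pH = 2.94

CH3COOH ⇌ CH3COO- + H+
Let x = [H+] at equilibrium. Ka = x²/(0.077 − x).
Assume x ≪ 0.077: x ≈ √(1.7 × 10^-5 × 0.077) = 1.14 × 10^-3 M
(x/C₀ = 1.5% < 5%, so the approximation holds.)
pH = −log[H+] = −log(1.14 × 10^-3) = 2.94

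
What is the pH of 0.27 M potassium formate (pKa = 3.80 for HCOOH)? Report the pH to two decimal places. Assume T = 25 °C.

HCOO- is the conjugate base of the weak acid HCOOH.
Ka = 10^(−3.80) = 1.58 × 10^-4
Kb = Kw/Ka = 1.0×10^-14 / 1.58 × 10^-4 = 6.33 × 10^-11
Let x = [OH-] at equilibrium. Kb = x²/(0.27 − x).
Since Kb ≪ C₀, x ≈ √(Kb·C₀) = 4.13 × 10^-6 M.
(x/C₀ = 0.0015% < 5%, so the approximation holds.)
pOH = −log(4.13 × 10^-6) = 5.38; pH = 14.00 − 5.38 = 8.62

pH = 8.62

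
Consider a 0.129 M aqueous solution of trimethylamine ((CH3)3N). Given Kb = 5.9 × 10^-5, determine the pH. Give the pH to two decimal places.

pH = 11.44

(CH3)3N + H2O ⇌ (CH3)3NH+ + OH-
Let x = [OH-] at equilibrium. Kb = x²/(0.129 − x).
Since Kb ≪ C₀, x ≈ √(Kb·C₀) = 2.76 × 10^-3 M.
Check: 2.1% ionized — well under 5%, approximation valid.
pOH = 2.56, so pH = 14.00 − pOH = 11.44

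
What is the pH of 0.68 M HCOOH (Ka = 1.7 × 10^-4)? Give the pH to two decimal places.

HCOOH ⇌ HCOO- + H+
Let x = [H+] at equilibrium. Ka = x²/(0.68 − x).
Assume x ≪ 0.68: x ≈ √(1.7 × 10^-4 × 0.68) = 1.08 × 10^-2 M
Check: 1.6% ionized — well under 5%, approximation valid.
pH = −log[H+] = −log(1.08 × 10^-2) = 1.97

pH = 1.97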